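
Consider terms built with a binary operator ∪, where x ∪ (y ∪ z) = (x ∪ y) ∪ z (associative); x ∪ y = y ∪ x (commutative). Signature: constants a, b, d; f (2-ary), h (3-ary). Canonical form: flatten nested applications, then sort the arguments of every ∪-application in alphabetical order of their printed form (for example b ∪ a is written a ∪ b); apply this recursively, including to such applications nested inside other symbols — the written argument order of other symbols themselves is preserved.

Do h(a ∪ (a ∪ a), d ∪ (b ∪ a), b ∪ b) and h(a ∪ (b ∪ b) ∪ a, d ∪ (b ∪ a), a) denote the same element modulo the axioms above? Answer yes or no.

Answer: no — h(a ∪ a ∪ a, a ∪ b ∪ d, b ∪ b) vs h(a ∪ a ∪ b ∪ b, a ∪ b ∪ d, a)

Derivation:
Left:  h(a ∪ (a ∪ a), d ∪ (b ∪ a), b ∪ b)
  Descend into:  d ∪ (b ∪ a)
  Un-nest:  d ∪ b ∪ a
  Sort:  a ∪ b ∪ d
  Put back:  h(a ∪ a ∪ a, a ∪ b ∪ d, b ∪ b)
Right:  h(a ∪ (b ∪ b) ∪ a, d ∪ (b ∪ a), a)
  Descend into:  a ∪ (b ∪ b) ∪ a
  Un-nest:  a ∪ b ∪ b ∪ a
  Order the arguments:  a ∪ a ∪ b ∪ b
  Put back:  h(a ∪ a ∪ b ∪ b, a ∪ b ∪ d, a)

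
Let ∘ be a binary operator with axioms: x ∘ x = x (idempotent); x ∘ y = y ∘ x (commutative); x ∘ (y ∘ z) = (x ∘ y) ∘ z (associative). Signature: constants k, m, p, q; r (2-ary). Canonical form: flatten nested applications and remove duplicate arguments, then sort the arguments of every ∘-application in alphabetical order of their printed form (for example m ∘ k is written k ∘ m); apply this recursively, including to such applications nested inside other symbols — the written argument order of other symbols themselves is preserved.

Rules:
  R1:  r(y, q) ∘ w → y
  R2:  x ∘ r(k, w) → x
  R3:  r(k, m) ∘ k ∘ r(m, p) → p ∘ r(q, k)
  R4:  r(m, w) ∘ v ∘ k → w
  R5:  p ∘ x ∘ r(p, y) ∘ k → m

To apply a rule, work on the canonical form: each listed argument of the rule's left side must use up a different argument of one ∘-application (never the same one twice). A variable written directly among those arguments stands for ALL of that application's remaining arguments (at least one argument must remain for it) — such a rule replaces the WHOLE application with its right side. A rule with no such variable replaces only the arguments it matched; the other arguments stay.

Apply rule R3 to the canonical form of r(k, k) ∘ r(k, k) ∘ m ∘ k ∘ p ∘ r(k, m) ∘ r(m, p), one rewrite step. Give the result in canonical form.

Canonical form:  k ∘ m ∘ p ∘ r(k, k) ∘ r(k, m) ∘ r(m, p)
Match R3:  consume k, r(k, m), r(m, p)
Giving:  m ∘ p ∘ r(k, k) ∘ r(q, k)

Answer: m ∘ p ∘ r(k, k) ∘ r(q, k)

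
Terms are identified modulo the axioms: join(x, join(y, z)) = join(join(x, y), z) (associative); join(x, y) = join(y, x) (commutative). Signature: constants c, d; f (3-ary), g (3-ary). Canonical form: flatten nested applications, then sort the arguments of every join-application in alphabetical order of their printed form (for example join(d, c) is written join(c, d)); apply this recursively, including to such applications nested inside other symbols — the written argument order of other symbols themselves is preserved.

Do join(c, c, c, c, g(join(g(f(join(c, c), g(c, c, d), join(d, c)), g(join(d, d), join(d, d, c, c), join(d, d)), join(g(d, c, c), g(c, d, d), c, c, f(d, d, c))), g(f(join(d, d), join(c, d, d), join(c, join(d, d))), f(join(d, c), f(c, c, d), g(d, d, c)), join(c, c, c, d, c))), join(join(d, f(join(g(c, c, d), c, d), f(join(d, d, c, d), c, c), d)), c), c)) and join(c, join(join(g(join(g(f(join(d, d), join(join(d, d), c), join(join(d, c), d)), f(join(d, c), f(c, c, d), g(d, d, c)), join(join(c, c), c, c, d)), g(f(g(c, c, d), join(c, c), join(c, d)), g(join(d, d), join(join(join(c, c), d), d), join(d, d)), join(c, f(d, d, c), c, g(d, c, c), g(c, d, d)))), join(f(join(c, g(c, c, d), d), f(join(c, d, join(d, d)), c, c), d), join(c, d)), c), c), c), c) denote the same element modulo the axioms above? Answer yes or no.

Answer: no — join(c, c, c, c, g(join(g(f(join(c, c), g(c, c, d), join(c, d)), g(join(d, d), join(c, c, d, d), join(d, d)), join(c, c, f(d, d, c), g(c, d, d), g(d, c, c))), g(f(join(d, d), join(c, d, d), join(c, d, d)), f(join(c, d), f(c, c, d), g(d, d, c)), join(c, c, c, c, d))), join(c, d, f(join(c, d, g(c, c, d)), f(join(c, d, d, d), c, c), d)), c)) vs join(c, c, c, c, g(join(g(f(g(c, c, d), join(c, c), join(c, d)), g(join(d, d), join(c, c, d, d), join(d, d)), join(c, c, f(d, d, c), g(c, d, d), g(d, c, c))), g(f(join(d, d), join(c, d, d), join(c, d, d)), f(join(c, d), f(c, c, d), g(d, d, c)), join(c, c, c, c, d))), join(c, d, f(join(c, d, g(c, c, d)), f(join(c, d, d, d), c, c), d)), c))

Derivation:
Left:  join(c, c, c, c, g(join(g(f(join(c, c), g(c, c, d), join(d, c)), g(join(d, d), join(d, d, c, c), join(d, d)), join(g(d, c, c), g(c, d, d), c, c, f(d, d, c))), g(f(join(d, d), join(c, d, d), join(c, join(d, d))), f(join(d, c), f(c, c, d), g(d, d, c)), join(c, c, c, d, c))), join(join(d, f(join(g(c, c, d), c, d), f(join(d, d, c, d), c, c), d)), c), c))
  Canonicalize subterm:  g(join(g(f(join(c, c), g(c, c, d), join(d, c)), g(join(d, d), join(d, d, c, c), join(d, d)), join(g(d, c, c), g(c, d, d), c, c, f(d, d, c))), g(f(join(d, d), join(c, d, d), join(c, join(d, d))), f(join(d, c), f(c, c, d), g(d, d, c)), join(c, c, c, d, c))), join(join(d, f(join(g(c, c, d), c, d), f(join(d, d, c, d), c, c), d)), c), c)  →  g(join(g(f(join(c, c), g(c, c, d), join(c, d)), g(join(d, d), join(c, c, d, d), join(d, d)), join(c, c, f(d, d, c), g(c, d, d), g(d, c, c))), g(f(join(d, d), join(c, d, d), join(c, d, d)), f(join(c, d), f(c, c, d), g(d, d, c)), join(c, c, c, c, d))), join(c, d, f(join(c, d, g(c, c, d)), f(join(c, d, d, d), c, c), d)), c)
  Sort arguments:  join(c, c, c, c, g(join(g(f(join(c, c), g(c, c, d), join(c, d)), g(join(d, d), join(c, c, d, d), join(d, d)), join(c, c, f(d, d, c), g(c, d, d), g(d, c, c))), g(f(join(d, d), join(c, d, d), join(c, d, d)), f(join(c, d), f(c, c, d), g(d, d, c)), join(c, c, c, c, d))), join(c, d, f(join(c, d, g(c, c, d)), f(join(c, d, d, d), c, c), d)), c))
Right:  join(c, join(join(g(join(g(f(join(d, d), join(join(d, d), c), join(join(d, c), d)), f(join(d, c), f(c, c, d), g(d, d, c)), join(join(c, c), c, c, d)), g(f(g(c, c, d), join(c, c), join(c, d)), g(join(d, d), join(join(join(c, c), d), d), join(d, d)), join(c, f(d, d, c), c, g(d, c, c), g(c, d, d)))), join(f(join(c, g(c, c, d), d), f(join(c, d, join(d, d)), c, c), d), join(c, d)), c), c), c), c)
  Merge nested applications:  join(c, g(join(g(f(join(d, d), join(join(d, d), c), join(join(d, c), d)), f(join(d, c), f(c, c, d), g(d, d, c)), join(join(c, c), c, c, d)), g(f(g(c, c, d), join(c, c), join(c, d)), g(join(d, d), join(join(join(c, c), d), d), join(d, d)), join(c, f(d, d, c), c, g(d, c, c), g(c, d, d)))), join(f(join(c, g(c, c, d), d), f(join(c, d, join(d, d)), c, c), d), join(c, d)), c), c, c, c)
  Simplify inside:  g(join(g(f(join(d, d), join(join(d, d), c), join(join(d, c), d)), f(join(d, c), f(c, c, d), g(d, d, c)), join(join(c, c), c, c, d)), g(f(g(c, c, d), join(c, c), join(c, d)), g(join(d, d), join(join(join(c, c), d), d), join(d, d)), join(c, f(d, d, c), c, g(d, c, c), g(c, d, d)))), join(f(join(c, g(c, c, d), d), f(join(c, d, join(d, d)), c, c), d), join(c, d)), c)  →  g(join(g(f(g(c, c, d), join(c, c), join(c, d)), g(join(d, d), join(c, c, d, d), join(d, d)), join(c, c, f(d, d, c), g(c, d, d), g(d, c, c))), g(f(join(d, d), join(c, d, d), join(c, d, d)), f(join(c, d), f(c, c, d), g(d, d, c)), join(c, c, c, c, d))), join(c, d, f(join(c, d, g(c, c, d)), f(join(c, d, d, d), c, c), d)), c)
  Order the arguments:  join(c, c, c, c, g(join(g(f(g(c, c, d), join(c, c), join(c, d)), g(join(d, d), join(c, c, d, d), join(d, d)), join(c, c, f(d, d, c), g(c, d, d), g(d, c, c))), g(f(join(d, d), join(c, d, d), join(c, d, d)), f(join(c, d), f(c, c, d), g(d, d, c)), join(c, c, c, c, d))), join(c, d, f(join(c, d, g(c, c, d)), f(join(c, d, d, d), c, c), d)), c))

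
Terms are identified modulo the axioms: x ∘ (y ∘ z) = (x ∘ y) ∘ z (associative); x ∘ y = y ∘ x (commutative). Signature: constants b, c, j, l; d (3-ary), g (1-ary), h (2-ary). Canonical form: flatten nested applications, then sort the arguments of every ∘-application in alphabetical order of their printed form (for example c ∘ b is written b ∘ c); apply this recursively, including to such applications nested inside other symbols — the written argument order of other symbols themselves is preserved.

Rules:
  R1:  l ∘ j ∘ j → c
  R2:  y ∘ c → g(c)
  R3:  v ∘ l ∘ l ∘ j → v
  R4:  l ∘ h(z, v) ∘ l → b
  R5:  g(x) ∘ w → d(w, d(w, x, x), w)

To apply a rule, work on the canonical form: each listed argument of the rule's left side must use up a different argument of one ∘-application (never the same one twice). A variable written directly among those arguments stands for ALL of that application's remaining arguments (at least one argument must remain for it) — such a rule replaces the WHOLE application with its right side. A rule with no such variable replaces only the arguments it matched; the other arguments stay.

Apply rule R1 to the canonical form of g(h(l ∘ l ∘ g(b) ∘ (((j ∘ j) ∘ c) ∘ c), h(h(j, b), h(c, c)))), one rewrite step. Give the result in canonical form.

Canonical form:  g(h(c ∘ c ∘ g(b) ∘ j ∘ j ∘ l ∘ l, h(h(j, b), h(c, c))))
R1 matches:  uses j, j, l
New term:  g(h(c ∘ c ∘ c ∘ g(b) ∘ l, h(h(j, b), h(c, c))))

Answer: g(h(c ∘ c ∘ c ∘ g(b) ∘ l, h(h(j, b), h(c, c))))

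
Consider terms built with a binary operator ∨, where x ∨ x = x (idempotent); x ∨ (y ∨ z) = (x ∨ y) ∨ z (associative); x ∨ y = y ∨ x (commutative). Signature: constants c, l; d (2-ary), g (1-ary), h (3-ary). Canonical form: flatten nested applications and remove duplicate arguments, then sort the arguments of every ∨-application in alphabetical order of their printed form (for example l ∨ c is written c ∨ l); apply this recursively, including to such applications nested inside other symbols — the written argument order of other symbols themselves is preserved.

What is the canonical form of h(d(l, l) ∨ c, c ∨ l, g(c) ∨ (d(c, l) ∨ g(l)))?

Answer: h(c ∨ d(l, l), c ∨ l, d(c, l) ∨ g(c) ∨ g(l))

Derivation:
Work inside:  g(c) ∨ (d(c, l) ∨ g(l))
Flatten:  g(c) ∨ d(c, l) ∨ g(l)
Sort:  d(c, l) ∨ g(c) ∨ g(l)
Rebuild:  h(c ∨ d(l, l), c ∨ l, d(c, l) ∨ g(c) ∨ g(l))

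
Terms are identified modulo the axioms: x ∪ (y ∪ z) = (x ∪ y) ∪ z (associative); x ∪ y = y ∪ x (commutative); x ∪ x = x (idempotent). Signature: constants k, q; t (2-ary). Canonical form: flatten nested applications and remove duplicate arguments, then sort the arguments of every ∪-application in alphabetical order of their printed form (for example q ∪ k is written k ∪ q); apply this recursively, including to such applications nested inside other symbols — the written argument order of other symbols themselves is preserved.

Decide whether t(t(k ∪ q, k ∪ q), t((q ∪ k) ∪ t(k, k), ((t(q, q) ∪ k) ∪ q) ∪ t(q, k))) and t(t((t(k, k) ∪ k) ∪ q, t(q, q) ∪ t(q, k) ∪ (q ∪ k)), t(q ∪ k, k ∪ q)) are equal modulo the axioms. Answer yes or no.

Answer: no — t(t(k ∪ q, k ∪ q), t(k ∪ q ∪ t(k, k), k ∪ q ∪ t(q, k) ∪ t(q, q))) vs t(t(k ∪ q ∪ t(k, k), k ∪ q ∪ t(q, k) ∪ t(q, q)), t(k ∪ q, k ∪ q))

Derivation:
Left:  t(t(k ∪ q, k ∪ q), t((q ∪ k) ∪ t(k, k), ((t(q, q) ∪ k) ∪ q) ∪ t(q, k)))
  Work inside:  ((t(q, q) ∪ k) ∪ q) ∪ t(q, k)
  Flatten:  t(q, q) ∪ k ∪ q ∪ t(q, k)
  Sort:  k ∪ q ∪ t(q, k) ∪ t(q, q)
  Rebuild:  t(t(k ∪ q, k ∪ q), t(k ∪ q ∪ t(k, k), k ∪ q ∪ t(q, k) ∪ t(q, q)))
Right:  t(t((t(k, k) ∪ k) ∪ q, t(q, q) ∪ t(q, k) ∪ (q ∪ k)), t(q ∪ k, k ∪ q))
  Descend into:  t(q, q) ∪ t(q, k) ∪ (q ∪ k)
  Flatten:  t(q, q) ∪ t(q, k) ∪ q ∪ k
  Sort arguments:  k ∪ q ∪ t(q, k) ∪ t(q, q)
  Rebuild:  t(t(k ∪ q ∪ t(k, k), k ∪ q ∪ t(q, k) ∪ t(q, q)), t(k ∪ q, k ∪ q))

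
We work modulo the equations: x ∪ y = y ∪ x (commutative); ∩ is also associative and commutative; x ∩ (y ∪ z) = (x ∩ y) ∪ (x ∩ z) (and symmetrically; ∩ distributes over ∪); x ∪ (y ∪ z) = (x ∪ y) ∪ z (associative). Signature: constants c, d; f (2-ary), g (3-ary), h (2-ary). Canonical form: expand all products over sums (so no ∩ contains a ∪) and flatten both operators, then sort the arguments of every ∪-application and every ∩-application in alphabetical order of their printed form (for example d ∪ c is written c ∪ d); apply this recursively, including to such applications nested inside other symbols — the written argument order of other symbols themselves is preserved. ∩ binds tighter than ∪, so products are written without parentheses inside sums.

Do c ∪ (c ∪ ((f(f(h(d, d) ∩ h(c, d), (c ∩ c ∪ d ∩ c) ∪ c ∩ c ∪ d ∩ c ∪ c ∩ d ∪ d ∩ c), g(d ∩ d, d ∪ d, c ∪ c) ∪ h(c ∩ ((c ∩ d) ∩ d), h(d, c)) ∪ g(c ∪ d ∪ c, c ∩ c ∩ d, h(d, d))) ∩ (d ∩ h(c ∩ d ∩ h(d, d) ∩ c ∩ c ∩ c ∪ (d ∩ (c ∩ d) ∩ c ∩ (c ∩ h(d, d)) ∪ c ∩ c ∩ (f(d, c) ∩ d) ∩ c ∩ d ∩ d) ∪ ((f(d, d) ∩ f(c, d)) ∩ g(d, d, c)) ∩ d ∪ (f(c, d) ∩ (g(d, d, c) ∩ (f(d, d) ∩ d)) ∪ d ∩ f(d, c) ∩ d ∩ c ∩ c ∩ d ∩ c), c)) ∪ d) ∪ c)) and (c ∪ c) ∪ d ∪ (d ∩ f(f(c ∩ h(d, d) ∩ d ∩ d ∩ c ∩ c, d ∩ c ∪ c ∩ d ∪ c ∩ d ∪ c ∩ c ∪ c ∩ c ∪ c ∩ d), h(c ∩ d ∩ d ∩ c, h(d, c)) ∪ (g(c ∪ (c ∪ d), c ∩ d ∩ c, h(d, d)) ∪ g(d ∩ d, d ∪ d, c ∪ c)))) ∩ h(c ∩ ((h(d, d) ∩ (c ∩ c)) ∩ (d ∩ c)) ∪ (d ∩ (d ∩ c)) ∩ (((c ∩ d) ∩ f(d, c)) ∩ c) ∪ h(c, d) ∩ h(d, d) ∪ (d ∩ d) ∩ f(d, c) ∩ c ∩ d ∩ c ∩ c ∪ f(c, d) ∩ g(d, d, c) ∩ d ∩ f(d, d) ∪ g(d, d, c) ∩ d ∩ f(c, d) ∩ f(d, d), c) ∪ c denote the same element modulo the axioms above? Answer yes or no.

Answer: no — c ∪ c ∪ c ∪ d ∪ d ∩ f(f(h(c, d) ∩ h(d, d), c ∩ c ∪ c ∩ c ∪ c ∩ d ∪ c ∩ d ∪ c ∩ d ∪ c ∩ d), g(c ∪ c ∪ d, c ∩ c ∩ d, h(d, d)) ∪ g(d ∩ d, d ∪ d, c ∪ c) ∪ h(c ∩ c ∩ d ∩ d, h(d, c))) ∩ h(c ∩ c ∩ c ∩ c ∩ d ∩ h(d, d) ∪ c ∩ c ∩ c ∩ d ∩ d ∩ d ∩ f(d, c) ∪ c ∩ c ∩ c ∩ d ∩ d ∩ d ∩ f(d, c) ∪ c ∩ c ∩ c ∩ d ∩ d ∩ h(d, d) ∪ d ∩ f(c, d) ∩ f(d, d) ∩ g(d, d, c) ∪ d ∩ f(c, d) ∩ f(d, d) ∩ g(d, d, c), c) vs c ∪ c ∪ c ∪ d ∪ d ∩ f(f(c ∩ c ∩ c ∩ d ∩ d ∩ h(d, d), c ∩ c ∪ c ∩ c ∪ c ∩ d ∪ c ∩ d ∪ c ∩ d ∪ c ∩ d), g(c ∪ c ∪ d, c ∩ c ∩ d, h(d, d)) ∪ g(d ∩ d, d ∪ d, c ∪ c) ∪ h(c ∩ c ∩ d ∩ d, h(d, c))) ∩ h(c ∩ c ∩ c ∩ c ∩ d ∩ h(d, d) ∪ c ∩ c ∩ c ∩ d ∩ d ∩ d ∩ f(d, c) ∪ c ∩ c ∩ c ∩ d ∩ d ∩ d ∩ f(d, c) ∪ d ∩ f(c, d) ∩ f(d, d) ∩ g(d, d, c) ∪ d ∩ f(c, d) ∩ f(d, d) ∩ g(d, d, c) ∪ h(c, d) ∩ h(d, d), c)

Derivation:
Left:  c ∪ (c ∪ ((f(f(h(d, d) ∩ h(c, d), (c ∩ c ∪ d ∩ c) ∪ c ∩ c ∪ d ∩ c ∪ c ∩ d ∪ d ∩ c), g(d ∩ d, d ∪ d, c ∪ c) ∪ h(c ∩ ((c ∩ d) ∩ d), h(d, c)) ∪ g(c ∪ d ∪ c, c ∩ c ∩ d, h(d, d))) ∩ (d ∩ h(c ∩ d ∩ h(d, d) ∩ c ∩ c ∩ c ∪ (d ∩ (c ∩ d) ∩ c ∩ (c ∩ h(d, d)) ∪ c ∩ c ∩ (f(d, c) ∩ d) ∩ c ∩ d ∩ d) ∪ ((f(d, d) ∩ f(c, d)) ∩ g(d, d, c)) ∩ d ∪ (f(c, d) ∩ (g(d, d, c) ∩ (f(d, d) ∩ d)) ∪ d ∩ f(d, c) ∩ d ∩ c ∩ c ∩ d ∩ c), c)) ∪ d) ∪ c))
  Flatten:  c ∪ c ∪ d ∩ f(f(h(c, d) ∩ h(d, d), c ∩ c ∪ c ∩ c ∪ c ∩ d ∪ c ∩ d ∪ c ∩ d ∪ c ∩ d), g(c ∪ c ∪ d, c ∩ c ∩ d, h(d, d)) ∪ g(d ∩ d, d ∪ d, c ∪ c) ∪ h(c ∩ c ∩ d ∩ d, h(d, c))) ∩ h(c ∩ c ∩ c ∩ c ∩ d ∩ h(d, d) ∪ c ∩ c ∩ c ∩ d ∩ d ∩ d ∩ f(d, c) ∪ c ∩ c ∩ c ∩ d ∩ d ∩ d ∩ f(d, c) ∪ c ∩ c ∩ c ∩ d ∩ d ∩ h(d, d) ∪ d ∩ f(c, d) ∩ f(d, d) ∩ g(d, d, c) ∪ d ∩ f(c, d) ∩ f(d, d) ∩ g(d, d, c), c) ∪ d ∪ c
  Sort arguments:  c ∪ c ∪ c ∪ d ∪ d ∩ f(f(h(c, d) ∩ h(d, d), c ∩ c ∪ c ∩ c ∪ c ∩ d ∪ c ∩ d ∪ c ∩ d ∪ c ∩ d), g(c ∪ c ∪ d, c ∩ c ∩ d, h(d, d)) ∪ g(d ∩ d, d ∪ d, c ∪ c) ∪ h(c ∩ c ∩ d ∩ d, h(d, c))) ∩ h(c ∩ c ∩ c ∩ c ∩ d ∩ h(d, d) ∪ c ∩ c ∩ c ∩ d ∩ d ∩ d ∩ f(d, c) ∪ c ∩ c ∩ c ∩ d ∩ d ∩ d ∩ f(d, c) ∪ c ∩ c ∩ c ∩ d ∩ d ∩ h(d, d) ∪ d ∩ f(c, d) ∩ f(d, d) ∩ g(d, d, c) ∪ d ∩ f(c, d) ∩ f(d, d) ∩ g(d, d, c), c)
Right:  (c ∪ c) ∪ d ∪ (d ∩ f(f(c ∩ h(d, d) ∩ d ∩ d ∩ c ∩ c, d ∩ c ∪ c ∩ d ∪ c ∩ d ∪ c ∩ c ∪ c ∩ c ∪ c ∩ d), h(c ∩ d ∩ d ∩ c, h(d, c)) ∪ (g(c ∪ (c ∪ d), c ∩ d ∩ c, h(d, d)) ∪ g(d ∩ d, d ∪ d, c ∪ c)))) ∩ h(c ∩ ((h(d, d) ∩ (c ∩ c)) ∩ (d ∩ c)) ∪ (d ∩ (d ∩ c)) ∩ (((c ∩ d) ∩ f(d, c)) ∩ c) ∪ h(c, d) ∩ h(d, d) ∪ (d ∩ d) ∩ f(d, c) ∩ c ∩ d ∩ c ∩ c ∪ f(c, d) ∩ g(d, d, c) ∩ d ∩ f(d, d) ∪ g(d, d, c) ∩ d ∩ f(c, d) ∩ f(d, d), c) ∪ c
  Un-nest:  c ∪ c ∪ d ∪ d ∩ f(f(c ∩ c ∩ c ∩ d ∩ d ∩ h(d, d), c ∩ c ∪ c ∩ c ∪ c ∩ d ∪ c ∩ d ∪ c ∩ d ∪ c ∩ d), g(c ∪ c ∪ d, c ∩ c ∩ d, h(d, d)) ∪ g(d ∩ d, d ∪ d, c ∪ c) ∪ h(c ∩ c ∩ d ∩ d, h(d, c))) ∩ h(c ∩ c ∩ c ∩ c ∩ d ∩ h(d, d) ∪ c ∩ c ∩ c ∩ d ∩ d ∩ d ∩ f(d, c) ∪ c ∩ c ∩ c ∩ d ∩ d ∩ d ∩ f(d, c) ∪ d ∩ f(c, d) ∩ f(d, d) ∩ g(d, d, c) ∪ d ∩ f(c, d) ∩ f(d, d) ∩ g(d, d, c) ∪ h(c, d) ∩ h(d, d), c) ∪ c
  Sort arguments:  c ∪ c ∪ c ∪ d ∪ d ∩ f(f(c ∩ c ∩ c ∩ d ∩ d ∩ h(d, d), c ∩ c ∪ c ∩ c ∪ c ∩ d ∪ c ∩ d ∪ c ∩ d ∪ c ∩ d), g(c ∪ c ∪ d, c ∩ c ∩ d, h(d, d)) ∪ g(d ∩ d, d ∪ d, c ∪ c) ∪ h(c ∩ c ∩ d ∩ d, h(d, c))) ∩ h(c ∩ c ∩ c ∩ c ∩ d ∩ h(d, d) ∪ c ∩ c ∩ c ∩ d ∩ d ∩ d ∩ f(d, c) ∪ c ∩ c ∩ c ∩ d ∩ d ∩ d ∩ f(d, c) ∪ d ∩ f(c, d) ∩ f(d, d) ∩ g(d, d, c) ∪ d ∩ f(c, d) ∩ f(d, d) ∩ g(d, d, c) ∪ h(c, d) ∩ h(d, d), c)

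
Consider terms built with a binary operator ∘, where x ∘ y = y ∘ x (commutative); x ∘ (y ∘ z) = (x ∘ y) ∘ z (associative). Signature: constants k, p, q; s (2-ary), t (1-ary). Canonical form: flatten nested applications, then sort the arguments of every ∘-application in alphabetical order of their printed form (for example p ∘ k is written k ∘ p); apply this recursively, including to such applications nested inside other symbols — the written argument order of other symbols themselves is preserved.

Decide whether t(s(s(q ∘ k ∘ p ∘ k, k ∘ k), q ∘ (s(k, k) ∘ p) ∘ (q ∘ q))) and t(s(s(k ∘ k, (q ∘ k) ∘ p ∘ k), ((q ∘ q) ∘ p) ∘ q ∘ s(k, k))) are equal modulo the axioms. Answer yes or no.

Left:  t(s(s(q ∘ k ∘ p ∘ k, k ∘ k), q ∘ (s(k, k) ∘ p) ∘ (q ∘ q)))
  Focus inside:  q ∘ (s(k, k) ∘ p) ∘ (q ∘ q)
  Un-nest:  q ∘ s(k, k) ∘ p ∘ q ∘ q
  Sort:  p ∘ q ∘ q ∘ q ∘ s(k, k)
  Reassemble:  t(s(s(k ∘ k ∘ p ∘ q, k ∘ k), p ∘ q ∘ q ∘ q ∘ s(k, k)))
Right:  t(s(s(k ∘ k, (q ∘ k) ∘ p ∘ k), ((q ∘ q) ∘ p) ∘ q ∘ s(k, k)))
  Focus inside:  ((q ∘ q) ∘ p) ∘ q ∘ s(k, k)
  Un-nest:  q ∘ q ∘ p ∘ q ∘ s(k, k)
  Sort:  p ∘ q ∘ q ∘ q ∘ s(k, k)
  Put back:  t(s(s(k ∘ k, k ∘ k ∘ p ∘ q), p ∘ q ∘ q ∘ q ∘ s(k, k)))

Answer: no — t(s(s(k ∘ k ∘ p ∘ q, k ∘ k), p ∘ q ∘ q ∘ q ∘ s(k, k))) vs t(s(s(k ∘ k, k ∘ k ∘ p ∘ q), p ∘ q ∘ q ∘ q ∘ s(k, k)))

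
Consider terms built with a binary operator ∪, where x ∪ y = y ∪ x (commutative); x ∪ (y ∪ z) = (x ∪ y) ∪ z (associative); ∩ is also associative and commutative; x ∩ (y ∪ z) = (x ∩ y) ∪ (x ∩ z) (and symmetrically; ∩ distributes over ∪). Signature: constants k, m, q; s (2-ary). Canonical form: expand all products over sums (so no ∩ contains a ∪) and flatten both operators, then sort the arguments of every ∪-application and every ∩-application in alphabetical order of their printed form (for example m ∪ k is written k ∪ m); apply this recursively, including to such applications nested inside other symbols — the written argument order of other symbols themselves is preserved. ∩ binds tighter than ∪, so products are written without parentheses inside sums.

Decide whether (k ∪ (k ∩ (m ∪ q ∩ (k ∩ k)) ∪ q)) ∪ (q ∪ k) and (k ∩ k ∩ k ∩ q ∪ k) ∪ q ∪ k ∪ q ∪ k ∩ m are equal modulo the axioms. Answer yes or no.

Answer: yes — both canonical forms are k ∪ k ∪ k ∩ k ∩ k ∩ q ∪ k ∩ m ∪ q ∪ q

Derivation:
Left:  (k ∪ (k ∩ (m ∪ q ∩ (k ∩ k)) ∪ q)) ∪ (q ∪ k)
  Expand products over sums:  k ∪ k ∩ m ∪ k ∩ k ∩ k ∩ q ∪ q ∪ q ∪ k
  Sort:  k ∪ k ∪ k ∩ k ∩ k ∩ q ∪ k ∩ m ∪ q ∪ q
Right:  (k ∩ k ∩ k ∩ q ∪ k) ∪ q ∪ k ∪ q ∪ k ∩ m
  Flatten:  k ∩ k ∩ k ∩ q ∪ k ∪ q ∪ k ∪ q ∪ k ∩ m
  Sort:  k ∪ k ∪ k ∩ k ∩ k ∩ q ∪ k ∩ m ∪ q ∪ q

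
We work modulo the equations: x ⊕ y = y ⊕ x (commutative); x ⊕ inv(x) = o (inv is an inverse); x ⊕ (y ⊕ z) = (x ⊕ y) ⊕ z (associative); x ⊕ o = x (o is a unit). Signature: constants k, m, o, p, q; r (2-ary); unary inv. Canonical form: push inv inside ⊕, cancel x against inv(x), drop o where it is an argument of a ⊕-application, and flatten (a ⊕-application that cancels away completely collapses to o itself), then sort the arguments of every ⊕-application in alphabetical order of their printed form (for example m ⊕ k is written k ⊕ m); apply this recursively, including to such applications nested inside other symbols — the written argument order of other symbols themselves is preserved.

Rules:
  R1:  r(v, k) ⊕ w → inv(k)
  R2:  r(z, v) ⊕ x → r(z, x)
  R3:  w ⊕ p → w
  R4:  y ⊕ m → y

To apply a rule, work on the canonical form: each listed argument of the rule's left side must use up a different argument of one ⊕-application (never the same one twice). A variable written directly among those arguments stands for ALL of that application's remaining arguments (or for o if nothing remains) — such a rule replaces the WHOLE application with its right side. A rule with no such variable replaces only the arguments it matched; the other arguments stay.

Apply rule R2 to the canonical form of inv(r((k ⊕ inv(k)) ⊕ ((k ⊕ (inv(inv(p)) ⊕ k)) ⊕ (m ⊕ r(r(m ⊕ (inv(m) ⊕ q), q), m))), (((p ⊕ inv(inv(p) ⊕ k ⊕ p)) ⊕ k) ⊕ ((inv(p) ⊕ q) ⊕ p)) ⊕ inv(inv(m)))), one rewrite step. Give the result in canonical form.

Answer: inv(r(r(r(q, q), k ⊕ k ⊕ m ⊕ p), m ⊕ p ⊕ q))

Derivation:
Canonical form:  inv(r(k ⊕ k ⊕ m ⊕ p ⊕ r(r(q, q), m), m ⊕ p ⊕ q))
Apply R2:  consuming r(r(q, q), m);  v := m, x := k ⊕ k ⊕ m ⊕ p, z := r(q, q)
The variable takes the whole remainder — replace the entire application.
New term:  inv(r(r(r(q, q), k ⊕ k ⊕ m ⊕ p), m ⊕ p ⊕ q))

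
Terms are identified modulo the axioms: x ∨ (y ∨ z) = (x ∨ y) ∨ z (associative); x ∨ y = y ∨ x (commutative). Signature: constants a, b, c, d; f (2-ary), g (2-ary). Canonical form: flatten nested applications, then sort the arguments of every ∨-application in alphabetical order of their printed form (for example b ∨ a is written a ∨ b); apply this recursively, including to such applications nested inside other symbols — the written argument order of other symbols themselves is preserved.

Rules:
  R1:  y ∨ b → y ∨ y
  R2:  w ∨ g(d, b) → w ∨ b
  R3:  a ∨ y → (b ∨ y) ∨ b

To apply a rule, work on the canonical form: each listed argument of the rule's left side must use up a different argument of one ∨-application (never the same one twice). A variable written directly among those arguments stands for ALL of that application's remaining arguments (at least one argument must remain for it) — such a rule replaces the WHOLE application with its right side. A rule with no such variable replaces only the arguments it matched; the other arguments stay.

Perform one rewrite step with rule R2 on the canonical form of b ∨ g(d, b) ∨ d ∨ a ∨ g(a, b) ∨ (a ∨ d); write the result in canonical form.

Answer: a ∨ a ∨ b ∨ b ∨ d ∨ d ∨ g(a, b)

Derivation:
Canonical form:  a ∨ a ∨ b ∨ d ∨ d ∨ g(a, b) ∨ g(d, b)
Match R2:  consume g(d, b);  w := a ∨ a ∨ b ∨ d ∨ d ∨ g(a, b)
Every leftover argument binds to the variable; the entire application is replaced.
Giving:  a ∨ a ∨ b ∨ b ∨ d ∨ d ∨ g(a, b)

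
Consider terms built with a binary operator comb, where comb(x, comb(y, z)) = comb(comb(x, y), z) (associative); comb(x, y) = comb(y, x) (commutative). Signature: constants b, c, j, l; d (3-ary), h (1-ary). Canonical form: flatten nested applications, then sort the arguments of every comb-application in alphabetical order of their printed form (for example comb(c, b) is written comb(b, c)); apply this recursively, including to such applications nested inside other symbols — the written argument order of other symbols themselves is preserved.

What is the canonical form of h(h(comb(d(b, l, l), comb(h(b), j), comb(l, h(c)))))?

Work inside:  comb(d(b, l, l), comb(h(b), j), comb(l, h(c)))
Merge nested applications:  comb(d(b, l, l), h(b), j, l, h(c))
Order the arguments:  comb(d(b, l, l), h(b), h(c), j, l)
Put back:  h(h(comb(d(b, l, l), h(b), h(c), j, l)))

Answer: h(h(comb(d(b, l, l), h(b), h(c), j, l)))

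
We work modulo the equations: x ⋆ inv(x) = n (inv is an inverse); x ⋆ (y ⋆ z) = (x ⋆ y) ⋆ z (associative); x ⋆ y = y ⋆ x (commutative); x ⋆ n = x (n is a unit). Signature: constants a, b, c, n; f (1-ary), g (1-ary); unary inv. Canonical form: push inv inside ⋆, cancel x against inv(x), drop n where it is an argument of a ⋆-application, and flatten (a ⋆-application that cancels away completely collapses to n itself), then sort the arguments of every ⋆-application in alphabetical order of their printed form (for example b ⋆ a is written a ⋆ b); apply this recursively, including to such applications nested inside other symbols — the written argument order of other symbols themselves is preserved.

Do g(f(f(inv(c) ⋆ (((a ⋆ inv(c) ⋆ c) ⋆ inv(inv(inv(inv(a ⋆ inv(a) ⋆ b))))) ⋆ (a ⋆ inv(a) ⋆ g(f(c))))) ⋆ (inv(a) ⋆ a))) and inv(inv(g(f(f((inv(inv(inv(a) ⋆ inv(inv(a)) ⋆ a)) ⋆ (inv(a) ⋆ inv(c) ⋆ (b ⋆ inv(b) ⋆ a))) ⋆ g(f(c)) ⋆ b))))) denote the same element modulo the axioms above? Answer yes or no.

Answer: yes — both canonical forms are g(f(f(a ⋆ b ⋆ g(f(c)) ⋆ inv(c))))

Derivation:
Left:  g(f(f(inv(c) ⋆ (((a ⋆ inv(c) ⋆ c) ⋆ inv(inv(inv(inv(a ⋆ inv(a) ⋆ b))))) ⋆ (a ⋆ inv(a) ⋆ g(f(c))))) ⋆ (inv(a) ⋆ a)))
  Work inside:  f(inv(c) ⋆ (((a ⋆ inv(c) ⋆ c) ⋆ inv(inv(inv(inv(a ⋆ inv(a) ⋆ b))))) ⋆ (a ⋆ inv(a) ⋆ g(f(c))))) ⋆ (inv(a) ⋆ a)
  Push inv inside:  distribute inv over ⋆ and collapse double inv
  Inverses cancel:  a cancels
  Collect terms:  f(a ⋆ b ⋆ g(f(c)) ⋆ inv(c))
  Rebuild:  g(f(f(a ⋆ b ⋆ g(f(c)) ⋆ inv(c))))
Right:  inv(inv(g(f(f((inv(inv(inv(a) ⋆ inv(inv(a)) ⋆ a)) ⋆ (inv(a) ⋆ inv(c) ⋆ (b ⋆ inv(b) ⋆ a))) ⋆ g(f(c)) ⋆ b)))))
  Push inv inside:  distribute inv over ⋆ and collapse double inv
  Collect:  g(f(f(a ⋆ b ⋆ g(f(c)) ⋆ inv(c))))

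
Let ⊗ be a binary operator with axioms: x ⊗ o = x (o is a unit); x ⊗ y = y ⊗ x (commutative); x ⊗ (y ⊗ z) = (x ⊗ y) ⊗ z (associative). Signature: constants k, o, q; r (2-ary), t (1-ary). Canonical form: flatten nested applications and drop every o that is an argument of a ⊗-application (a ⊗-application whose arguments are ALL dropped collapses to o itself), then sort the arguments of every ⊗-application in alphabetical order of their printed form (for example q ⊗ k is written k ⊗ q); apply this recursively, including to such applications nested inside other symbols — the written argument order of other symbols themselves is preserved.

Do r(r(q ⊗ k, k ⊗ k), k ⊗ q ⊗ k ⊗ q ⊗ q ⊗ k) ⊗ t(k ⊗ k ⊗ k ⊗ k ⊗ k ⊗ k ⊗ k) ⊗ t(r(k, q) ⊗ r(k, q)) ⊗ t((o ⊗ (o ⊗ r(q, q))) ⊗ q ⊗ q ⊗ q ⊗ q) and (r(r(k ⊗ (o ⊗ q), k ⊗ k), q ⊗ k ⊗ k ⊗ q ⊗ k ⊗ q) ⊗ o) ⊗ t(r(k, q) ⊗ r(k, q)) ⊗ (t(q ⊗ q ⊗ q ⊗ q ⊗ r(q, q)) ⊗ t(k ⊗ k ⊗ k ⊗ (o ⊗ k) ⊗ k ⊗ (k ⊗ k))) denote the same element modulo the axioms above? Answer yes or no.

Answer: yes — both canonical forms are r(r(k ⊗ q, k ⊗ k), k ⊗ k ⊗ k ⊗ q ⊗ q ⊗ q) ⊗ t(k ⊗ k ⊗ k ⊗ k ⊗ k ⊗ k ⊗ k) ⊗ t(q ⊗ q ⊗ q ⊗ q ⊗ r(q, q)) ⊗ t(r(k, q) ⊗ r(k, q))

Derivation:
Left:  r(r(q ⊗ k, k ⊗ k), k ⊗ q ⊗ k ⊗ q ⊗ q ⊗ k) ⊗ t(k ⊗ k ⊗ k ⊗ k ⊗ k ⊗ k ⊗ k) ⊗ t(r(k, q) ⊗ r(k, q)) ⊗ t((o ⊗ (o ⊗ r(q, q))) ⊗ q ⊗ q ⊗ q ⊗ q)
  Simplify inside:  r(r(q ⊗ k, k ⊗ k), k ⊗ q ⊗ k ⊗ q ⊗ q ⊗ k)  →  r(r(k ⊗ q, k ⊗ k), k ⊗ k ⊗ k ⊗ q ⊗ q ⊗ q)
  Inside:  t((o ⊗ (o ⊗ r(q, q))) ⊗ q ⊗ q ⊗ q ⊗ q)  →  t(q ⊗ q ⊗ q ⊗ q ⊗ r(q, q))
  Sort arguments:  r(r(k ⊗ q, k ⊗ k), k ⊗ k ⊗ k ⊗ q ⊗ q ⊗ q) ⊗ t(k ⊗ k ⊗ k ⊗ k ⊗ k ⊗ k ⊗ k) ⊗ t(q ⊗ q ⊗ q ⊗ q ⊗ r(q, q)) ⊗ t(r(k, q) ⊗ r(k, q))
Right:  (r(r(k ⊗ (o ⊗ q), k ⊗ k), q ⊗ k ⊗ k ⊗ q ⊗ k ⊗ q) ⊗ o) ⊗ t(r(k, q) ⊗ r(k, q)) ⊗ (t(q ⊗ q ⊗ q ⊗ q ⊗ r(q, q)) ⊗ t(k ⊗ k ⊗ k ⊗ (o ⊗ k) ⊗ k ⊗ (k ⊗ k)))
  Flatten:  r(r(k ⊗ (o ⊗ q), k ⊗ k), q ⊗ k ⊗ k ⊗ q ⊗ k ⊗ q) ⊗ o ⊗ t(r(k, q) ⊗ r(k, q)) ⊗ t(q ⊗ q ⊗ q ⊗ q ⊗ r(q, q)) ⊗ t(k ⊗ k ⊗ k ⊗ (o ⊗ k) ⊗ k ⊗ (k ⊗ k))
  Canonicalize subterm:  r(r(k ⊗ (o ⊗ q), k ⊗ k), q ⊗ k ⊗ k ⊗ q ⊗ k ⊗ q)  →  r(r(k ⊗ q, k ⊗ k), k ⊗ k ⊗ k ⊗ q ⊗ q ⊗ q)
  Simplify inside:  t(k ⊗ k ⊗ k ⊗ (o ⊗ k) ⊗ k ⊗ (k ⊗ k))  →  t(k ⊗ k ⊗ k ⊗ k ⊗ k ⊗ k ⊗ k)
  Units out:  drop o
  Order the arguments:  r(r(k ⊗ q, k ⊗ k), k ⊗ k ⊗ k ⊗ q ⊗ q ⊗ q) ⊗ t(k ⊗ k ⊗ k ⊗ k ⊗ k ⊗ k ⊗ k) ⊗ t(q ⊗ q ⊗ q ⊗ q ⊗ r(q, q)) ⊗ t(r(k, q) ⊗ r(k, q))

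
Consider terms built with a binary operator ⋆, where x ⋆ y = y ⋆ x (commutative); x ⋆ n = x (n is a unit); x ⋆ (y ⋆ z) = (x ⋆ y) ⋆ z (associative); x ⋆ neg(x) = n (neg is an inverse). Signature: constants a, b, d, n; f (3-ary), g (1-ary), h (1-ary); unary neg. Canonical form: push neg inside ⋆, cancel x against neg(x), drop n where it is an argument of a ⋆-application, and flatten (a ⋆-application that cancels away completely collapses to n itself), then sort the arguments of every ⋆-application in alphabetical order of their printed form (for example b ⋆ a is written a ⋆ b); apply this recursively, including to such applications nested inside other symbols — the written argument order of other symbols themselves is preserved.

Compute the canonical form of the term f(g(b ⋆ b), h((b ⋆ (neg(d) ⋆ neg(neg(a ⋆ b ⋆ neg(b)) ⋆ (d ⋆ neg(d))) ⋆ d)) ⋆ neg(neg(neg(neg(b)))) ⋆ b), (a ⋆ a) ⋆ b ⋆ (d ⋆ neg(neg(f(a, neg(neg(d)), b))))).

Answer: f(g(b ⋆ b), h(a ⋆ b ⋆ b ⋆ b), a ⋆ a ⋆ b ⋆ d ⋆ f(a, d, b))

Derivation:
Descend into:  (b ⋆ (neg(d) ⋆ neg(neg(a ⋆ b ⋆ neg(b)) ⋆ (d ⋆ neg(d))) ⋆ d)) ⋆ neg(neg(neg(neg(b)))) ⋆ b
Push neg inside:  distribute neg over ⋆ and collapse double neg
Inverses cancel:  d cancels
Combine occurrences:  b ⋆ b ⋆ b ⋆ a
Order the arguments:  a ⋆ b ⋆ b ⋆ b
Put back:  f(g(b ⋆ b), h(a ⋆ b ⋆ b ⋆ b), a ⋆ a ⋆ b ⋆ d ⋆ f(a, d, b))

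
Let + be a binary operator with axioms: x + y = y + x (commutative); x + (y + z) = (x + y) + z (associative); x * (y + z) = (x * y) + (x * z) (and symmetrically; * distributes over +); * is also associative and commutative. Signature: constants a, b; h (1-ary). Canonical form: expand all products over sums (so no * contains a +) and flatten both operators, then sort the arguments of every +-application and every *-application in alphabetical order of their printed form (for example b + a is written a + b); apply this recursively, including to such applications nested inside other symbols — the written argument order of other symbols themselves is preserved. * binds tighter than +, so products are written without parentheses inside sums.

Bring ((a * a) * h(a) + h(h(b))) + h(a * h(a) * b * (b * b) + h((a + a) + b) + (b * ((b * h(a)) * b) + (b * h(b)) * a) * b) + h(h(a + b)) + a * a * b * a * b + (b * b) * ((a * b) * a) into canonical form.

Expand products over sums:  a * a * h(a) + h(h(b)) + h(a * b * b * b * h(a) + a * b * b * h(b) + b * b * b * b * h(a) + h(a + a + b)) + h(h(a + b)) + a * a * a * b * b + a * a * b * b * b
Sort:  a * a * a * b * b + a * a * b * b * b + a * a * h(a) + h(a * b * b * b * h(a) + a * b * b * h(b) + b * b * b * b * h(a) + h(a + a + b)) + h(h(a + b)) + h(h(b))

Answer: a * a * a * b * b + a * a * b * b * b + a * a * h(a) + h(a * b * b * b * h(a) + a * b * b * h(b) + b * b * b * b * h(a) + h(a + a + b)) + h(h(a + b)) + h(h(b))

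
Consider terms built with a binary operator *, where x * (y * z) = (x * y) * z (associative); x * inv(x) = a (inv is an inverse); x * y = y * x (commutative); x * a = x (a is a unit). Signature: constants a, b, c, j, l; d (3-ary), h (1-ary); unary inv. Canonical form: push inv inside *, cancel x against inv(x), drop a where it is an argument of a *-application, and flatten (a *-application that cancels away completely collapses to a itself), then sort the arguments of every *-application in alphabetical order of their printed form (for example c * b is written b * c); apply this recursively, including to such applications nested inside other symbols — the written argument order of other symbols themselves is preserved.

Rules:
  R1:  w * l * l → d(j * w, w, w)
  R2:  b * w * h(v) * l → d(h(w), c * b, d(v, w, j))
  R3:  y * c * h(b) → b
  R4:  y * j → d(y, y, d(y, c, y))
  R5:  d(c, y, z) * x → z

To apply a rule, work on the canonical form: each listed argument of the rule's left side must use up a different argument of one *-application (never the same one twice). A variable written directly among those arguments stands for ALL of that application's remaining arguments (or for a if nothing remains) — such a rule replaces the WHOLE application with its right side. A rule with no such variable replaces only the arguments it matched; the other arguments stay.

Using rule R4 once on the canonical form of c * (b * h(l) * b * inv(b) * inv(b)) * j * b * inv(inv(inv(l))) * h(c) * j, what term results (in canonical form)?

Canonical form:  b * c * h(c) * h(l) * inv(l) * j * j
Match R4:  consume j;  y := b * c * h(c) * h(l) * inv(l) * j
The variable takes the whole remainder — replace the entire application.
New term:  d(b * c * h(c) * h(l) * inv(l) * j, b * c * h(c) * h(l) * inv(l) * j, d(b * c * h(c) * h(l) * inv(l) * j, c, b * c * h(c) * h(l) * inv(l) * j))

Answer: d(b * c * h(c) * h(l) * inv(l) * j, b * c * h(c) * h(l) * inv(l) * j, d(b * c * h(c) * h(l) * inv(l) * j, c, b * c * h(c) * h(l) * inv(l) * j))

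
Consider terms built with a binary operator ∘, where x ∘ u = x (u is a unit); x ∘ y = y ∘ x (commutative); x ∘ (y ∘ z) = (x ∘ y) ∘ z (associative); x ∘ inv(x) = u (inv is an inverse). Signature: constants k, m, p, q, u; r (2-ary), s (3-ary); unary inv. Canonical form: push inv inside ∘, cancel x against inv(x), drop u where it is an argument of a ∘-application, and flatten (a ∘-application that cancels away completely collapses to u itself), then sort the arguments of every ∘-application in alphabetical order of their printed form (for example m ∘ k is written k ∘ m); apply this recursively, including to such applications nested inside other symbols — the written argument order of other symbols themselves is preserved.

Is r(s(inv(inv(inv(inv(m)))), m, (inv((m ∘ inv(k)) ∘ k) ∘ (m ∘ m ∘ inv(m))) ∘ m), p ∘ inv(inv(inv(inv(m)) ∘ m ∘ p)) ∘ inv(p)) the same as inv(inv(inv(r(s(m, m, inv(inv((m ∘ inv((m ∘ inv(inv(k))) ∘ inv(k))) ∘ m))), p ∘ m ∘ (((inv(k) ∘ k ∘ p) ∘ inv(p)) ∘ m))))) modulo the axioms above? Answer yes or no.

Answer: no — r(s(m, m, m), m ∘ m ∘ p) vs inv(r(s(m, m, m), m ∘ m ∘ p))

Derivation:
Left:  r(s(inv(inv(inv(inv(m)))), m, (inv((m ∘ inv(k)) ∘ k) ∘ (m ∘ m ∘ inv(m))) ∘ m), p ∘ inv(inv(inv(inv(m)) ∘ m ∘ p)) ∘ inv(p))
  Focus inside:  (inv((m ∘ inv(k)) ∘ k) ∘ (m ∘ m ∘ inv(m))) ∘ m
  Push inv inside:  distribute inv over ∘ and collapse double inv
  Inverses cancel:  k cancels
  Combine occurrences:  m
  Put back:  r(s(m, m, m), m ∘ m ∘ p)
Right:  inv(inv(inv(r(s(m, m, inv(inv((m ∘ inv((m ∘ inv(inv(k))) ∘ inv(k))) ∘ m))), p ∘ m ∘ (((inv(k) ∘ k ∘ p) ∘ inv(p)) ∘ m)))))
  Push inv inside:  distribute inv over ∘ and collapse double inv
  Collect:  inv(r(s(m, m, m), m ∘ m ∘ p))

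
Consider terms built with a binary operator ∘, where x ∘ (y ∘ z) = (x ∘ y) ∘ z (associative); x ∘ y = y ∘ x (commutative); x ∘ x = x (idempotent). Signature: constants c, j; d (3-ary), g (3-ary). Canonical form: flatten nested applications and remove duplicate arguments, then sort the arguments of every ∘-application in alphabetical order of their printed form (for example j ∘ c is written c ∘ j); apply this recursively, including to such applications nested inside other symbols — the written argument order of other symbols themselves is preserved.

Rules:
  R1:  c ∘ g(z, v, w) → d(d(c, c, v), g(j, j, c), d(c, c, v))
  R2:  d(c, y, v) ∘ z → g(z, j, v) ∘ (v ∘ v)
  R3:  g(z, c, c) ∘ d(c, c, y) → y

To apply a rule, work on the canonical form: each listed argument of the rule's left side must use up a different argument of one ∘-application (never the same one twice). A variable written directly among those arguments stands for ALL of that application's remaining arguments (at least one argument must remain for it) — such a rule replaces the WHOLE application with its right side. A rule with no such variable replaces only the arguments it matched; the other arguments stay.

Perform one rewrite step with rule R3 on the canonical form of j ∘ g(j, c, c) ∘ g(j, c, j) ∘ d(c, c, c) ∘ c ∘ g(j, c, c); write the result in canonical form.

Canonical form:  c ∘ d(c, c, c) ∘ g(j, c, c) ∘ g(j, c, j) ∘ j
Match R3:  consume d(c, c, c), g(j, c, c);  y := c, z := j
New term:  c ∘ g(j, c, j) ∘ j

Answer: c ∘ g(j, c, j) ∘ j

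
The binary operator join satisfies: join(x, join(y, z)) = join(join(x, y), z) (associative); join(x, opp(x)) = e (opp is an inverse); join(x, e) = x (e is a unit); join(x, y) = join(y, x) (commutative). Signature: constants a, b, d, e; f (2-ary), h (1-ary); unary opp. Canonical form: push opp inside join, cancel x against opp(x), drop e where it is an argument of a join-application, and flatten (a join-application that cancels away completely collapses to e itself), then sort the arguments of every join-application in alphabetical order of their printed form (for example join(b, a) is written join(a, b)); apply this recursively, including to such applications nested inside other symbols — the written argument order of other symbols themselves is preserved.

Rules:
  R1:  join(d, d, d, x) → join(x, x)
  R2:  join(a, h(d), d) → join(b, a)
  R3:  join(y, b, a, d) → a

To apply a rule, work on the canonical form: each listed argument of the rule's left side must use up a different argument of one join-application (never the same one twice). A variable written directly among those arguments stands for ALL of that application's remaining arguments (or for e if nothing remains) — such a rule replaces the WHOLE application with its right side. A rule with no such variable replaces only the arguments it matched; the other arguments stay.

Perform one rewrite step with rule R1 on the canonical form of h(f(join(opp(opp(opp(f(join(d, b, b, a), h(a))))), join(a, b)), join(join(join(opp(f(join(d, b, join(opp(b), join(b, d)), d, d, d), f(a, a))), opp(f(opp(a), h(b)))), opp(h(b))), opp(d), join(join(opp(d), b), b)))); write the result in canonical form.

Canonical form:  h(f(join(a, b, opp(f(join(a, b, b, d), h(a)))), join(b, b, opp(d), opp(d), opp(f(join(b, d, d, d, d, d), f(a, a))), opp(f(opp(a), h(b))), opp(h(b)))))
Match R1:  consume d, d, d;  x := join(b, d, d)
Every leftover argument binds to the variable; the entire application is replaced.
Giving:  h(f(join(a, b, opp(f(join(a, b, b, d), h(a)))), join(b, b, opp(d), opp(d), opp(f(join(b, b, d, d, d, d), f(a, a))), opp(f(opp(a), h(b))), opp(h(b)))))

Answer: h(f(join(a, b, opp(f(join(a, b, b, d), h(a)))), join(b, b, opp(d), opp(d), opp(f(join(b, b, d, d, d, d), f(a, a))), opp(f(opp(a), h(b))), opp(h(b)))))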